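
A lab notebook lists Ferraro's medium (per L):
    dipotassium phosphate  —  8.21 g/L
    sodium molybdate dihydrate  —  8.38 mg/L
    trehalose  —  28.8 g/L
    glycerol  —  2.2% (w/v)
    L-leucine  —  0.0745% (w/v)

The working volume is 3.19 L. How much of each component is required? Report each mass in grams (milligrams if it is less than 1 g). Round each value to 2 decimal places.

Working volume: 3.19 L.
dipotassium phosphate: 8.21 g/L × 3.19 L = 26.19 g
sodium molybdate dihydrate: 8.38 mg/L × 3.19 L = 26.73 mg
trehalose: 28.8 g/L × 3.19 L = 91.87 g
glycerol: 2.2% w/v = 22 g/L → 22 × 3.19 L = 70.18 g
L-leucine: 0.0745% w/v = 0.745 g/L → 0.745 × 3.19 L = 2.38 g

dipotassium phosphate 26.19 g; sodium molybdate dihydrate 26.73 mg; trehalose 91.87 g; glycerol 70.18 g; L-leucine 2.38 g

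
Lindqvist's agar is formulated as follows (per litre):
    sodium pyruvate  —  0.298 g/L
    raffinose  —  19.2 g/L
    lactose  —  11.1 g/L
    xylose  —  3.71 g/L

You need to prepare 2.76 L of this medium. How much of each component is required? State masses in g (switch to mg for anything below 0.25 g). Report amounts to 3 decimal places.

Scale factor relative to 1 L: 2.76.
sodium pyruvate: 0.298 g/L × 2.76 L = 0.822 g
raffinose: 19.2 g/L × 2.76 L = 52.992 g
lactose: 11.1 g/L × 2.76 L = 30.636 g
xylose: 3.71 g/L × 2.76 L = 10.240 g

sodium pyruvate 0.822 g; raffinose 52.992 g; lactose 30.636 g; xylose 10.240 g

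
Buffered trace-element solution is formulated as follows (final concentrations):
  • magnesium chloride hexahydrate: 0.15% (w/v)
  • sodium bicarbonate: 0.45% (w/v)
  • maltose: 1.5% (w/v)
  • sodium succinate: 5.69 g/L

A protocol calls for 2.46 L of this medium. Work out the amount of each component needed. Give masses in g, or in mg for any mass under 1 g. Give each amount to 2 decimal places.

magnesium chloride hexahydrate 3.69 g; sodium bicarbonate 11.07 g; maltose 36.90 g; sodium succinate 14.00 g

Working volume: 2.46 L.
magnesium chloride hexahydrate: 0.15 g per 100 mL × 2460 mL ÷ 100 = 3.69 g
sodium bicarbonate: 0.45 g per 100 mL × 2460 mL ÷ 100 = 11.07 g
maltose: 1.5% w/v = 15 g/L → 15 × 2.46 L = 36.90 g
sodium succinate: 5.69 g/L × 2.46 L = 14.00 g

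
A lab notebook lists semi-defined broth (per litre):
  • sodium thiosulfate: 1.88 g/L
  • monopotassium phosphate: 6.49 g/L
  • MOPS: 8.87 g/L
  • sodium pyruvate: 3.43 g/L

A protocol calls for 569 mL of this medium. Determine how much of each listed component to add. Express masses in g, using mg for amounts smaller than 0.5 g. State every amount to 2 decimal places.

Target volume = 569 mL = 0.569 L.
sodium thiosulfate: 1.88 g/L × 0.569 L = 1.07 g
monopotassium phosphate: 6.49 g/L × 0.569 L = 3.69 g
MOPS: 8.87 g/L × 0.569 L = 5.05 g
sodium pyruvate: 3.43 g/L × 0.569 L = 1.95 g

sodium thiosulfate 1.07 g; monopotassium phosphate 3.69 g; MOPS 5.05 g; sodium pyruvate 1.95 g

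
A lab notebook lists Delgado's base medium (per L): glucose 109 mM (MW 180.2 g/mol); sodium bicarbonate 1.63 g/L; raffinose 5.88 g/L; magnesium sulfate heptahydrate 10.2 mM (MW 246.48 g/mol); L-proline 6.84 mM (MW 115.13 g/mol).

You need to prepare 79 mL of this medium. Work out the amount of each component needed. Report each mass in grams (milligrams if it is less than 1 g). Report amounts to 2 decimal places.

Working volume: 79 mL = 0.079 L.
glucose: 109 mmol/L × 180.2 g/mol × 0.079 L ÷ 1000 = 1.55 g
sodium bicarbonate: 1.63 g/L × 0.079 L = 0.12877 g = 128.77 mg
raffinose: 5.88 g/L × 0.079 L = 0.46452 g = 464.52 mg
magnesium sulfate heptahydrate: 10.2 mmol/L × 246.48 mg/mmol × 0.079 L = 198.61 mg
L-proline: 6.84 mmol/L × 115.13 mg/mmol × 0.079 L = 62.21 mg

glucose 1.55 g; sodium bicarbonate 128.77 mg; raffinose 464.52 mg; magnesium sulfate heptahydrate 198.61 mg; L-proline 62.21 mg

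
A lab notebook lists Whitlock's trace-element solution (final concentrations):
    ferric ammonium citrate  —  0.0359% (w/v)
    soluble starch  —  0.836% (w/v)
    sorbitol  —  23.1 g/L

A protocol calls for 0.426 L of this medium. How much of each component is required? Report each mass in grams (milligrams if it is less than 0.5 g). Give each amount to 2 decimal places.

ferric ammonium citrate 152.93 mg; soluble starch 3.56 g; sorbitol 9.84 g

Working volume: 0.426 L.
ferric ammonium citrate: 0.0359% w/v = 0.359 g/L → 0.359 × 0.426 L = 0.152934 g = 152.93 mg
soluble starch: 0.836% w/v = 8.36 g/L → 8.36 × 0.426 L = 3.56 g
sorbitol: 23.1 g/L × 0.426 L = 9.84 g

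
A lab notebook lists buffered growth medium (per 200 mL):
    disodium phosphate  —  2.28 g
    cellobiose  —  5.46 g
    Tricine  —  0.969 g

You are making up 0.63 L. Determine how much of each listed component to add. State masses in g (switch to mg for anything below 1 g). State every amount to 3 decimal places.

Scale factor = 630 mL / 200 mL = 3.15.
disodium phosphate: 2.28 g × (630 mL / 200 mL) = 7.182 g
cellobiose: 5.46 g × (630 mL / 200 mL) = 17.199 g
Tricine: 0.969 g × (630 mL / 200 mL) = 3.052 g

disodium phosphate 7.182 g; cellobiose 17.199 g; Tricine 3.052 g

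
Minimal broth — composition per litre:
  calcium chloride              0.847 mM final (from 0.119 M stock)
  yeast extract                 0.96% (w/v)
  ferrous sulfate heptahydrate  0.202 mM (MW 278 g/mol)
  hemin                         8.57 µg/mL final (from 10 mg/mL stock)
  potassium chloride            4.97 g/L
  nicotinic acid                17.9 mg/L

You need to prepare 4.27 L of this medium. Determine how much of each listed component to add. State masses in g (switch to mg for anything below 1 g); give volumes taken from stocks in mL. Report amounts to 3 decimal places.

calcium chloride 30.392 mL; yeast extract 40.992 g; ferrous sulfate heptahydrate 239.786 mg; hemin 3.659 mL; potassium chloride 21.222 g; nicotinic acid 76.433 mg

Scale factor relative to 1 L: 4.27.
calcium chloride: dilute stock: 0.847 mM × 4270 mL ÷ 119 mM = 30.392 mL
yeast extract: 0.96% w/v = 9.6 g/L → 9.6 × 4.27 L = 40.992 g
ferrous sulfate heptahydrate: 0.202 mmol/L × 278 mg/mmol × 4.27 L = 239.786 mg
hemin: C1V1 = C2V2 → 8.57 µg/mL × 4270 mL ÷ 10000 µg/mL = 3.659 mL
potassium chloride: 4.97 g/L × 4.27 L = 21.222 g
nicotinic acid: 17.9 mg/L × 4.27 L = 76.433 mg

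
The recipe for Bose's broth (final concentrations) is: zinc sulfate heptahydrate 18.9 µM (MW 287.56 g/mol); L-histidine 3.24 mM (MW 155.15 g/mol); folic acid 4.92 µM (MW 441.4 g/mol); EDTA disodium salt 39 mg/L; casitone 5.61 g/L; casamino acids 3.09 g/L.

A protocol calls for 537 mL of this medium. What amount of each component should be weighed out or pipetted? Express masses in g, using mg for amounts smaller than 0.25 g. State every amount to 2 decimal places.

Scale factor relative to 1 L: 0.537.
zinc sulfate heptahydrate: 18.9 µmol/L × 287.56 g/mol × 0.537 L ÷ 1000 = 2.92 mg
L-histidine: 3.24 mmol/L × 155.15 g/mol × 0.537 L ÷ 1000 = 0.27 g
folic acid: 4.92 µmol/L × 441.4 g/mol × 0.537 L ÷ 1000 = 1.17 mg
EDTA disodium salt: 39 mg/L × 0.537 L = 20.94 mg
casitone: 5.61 g/L × 0.537 L = 3.01 g
casamino acids: 3.09 g/L × 0.537 L = 1.66 g

zinc sulfate heptahydrate 2.92 mg; L-histidine 0.27 g; folic acid 1.17 mg; EDTA disodium salt 20.94 mg; casitone 3.01 g; casamino acids 1.66 g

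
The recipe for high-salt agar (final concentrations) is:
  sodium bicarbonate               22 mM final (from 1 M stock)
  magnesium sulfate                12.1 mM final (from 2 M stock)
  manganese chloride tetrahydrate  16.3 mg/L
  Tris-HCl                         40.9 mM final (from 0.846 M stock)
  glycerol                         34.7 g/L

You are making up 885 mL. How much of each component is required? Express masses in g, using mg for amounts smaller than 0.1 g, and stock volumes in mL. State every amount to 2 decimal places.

Working volume: 885 mL = 0.885 L.
sodium bicarbonate: dilute stock: 22 mM × 885 mL ÷ 1000 mM = 19.47 mL
magnesium sulfate: C1V1 = C2V2 → 12.1 mM × 885 mL ÷ 2000 mM = 5.35 mL
manganese chloride tetrahydrate: 16.3 mg/L × 0.885 L = 14.43 mg
Tris-HCl: C1V1 = C2V2 → 40.9 mM × 885 mL ÷ 846 mM = 42.79 mL
glycerol: 34.7 g/L × 0.885 L = 30.71 g

sodium bicarbonate 19.47 mL; magnesium sulfate 5.35 mL; manganese chloride tetrahydrate 14.43 mg; Tris-HCl 42.79 mL; glycerol 30.71 g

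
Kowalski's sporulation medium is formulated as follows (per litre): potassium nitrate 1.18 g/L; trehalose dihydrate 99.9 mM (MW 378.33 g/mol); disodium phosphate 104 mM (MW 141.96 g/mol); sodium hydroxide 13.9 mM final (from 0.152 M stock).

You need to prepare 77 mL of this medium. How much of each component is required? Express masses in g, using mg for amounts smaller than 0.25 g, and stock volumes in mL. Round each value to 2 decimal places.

potassium nitrate 90.86 mg; trehalose dihydrate 2.91 g; disodium phosphate 1.14 g; sodium hydroxide 7.04 mL

Working volume: 77 mL = 0.077 L.
potassium nitrate: 1.18 g/L × 0.077 L = 0.09086 g = 90.86 mg
trehalose dihydrate: 99.9 mmol/L × 378.33 g/mol × 0.077 L ÷ 1000 = 2.91 g
disodium phosphate: 104 mmol/L × 141.96 g/mol × 0.077 L ÷ 1000 = 1.14 g
sodium hydroxide: C1V1 = C2V2 → 13.9 mM × 77 mL ÷ 152 mM = 7.04 mL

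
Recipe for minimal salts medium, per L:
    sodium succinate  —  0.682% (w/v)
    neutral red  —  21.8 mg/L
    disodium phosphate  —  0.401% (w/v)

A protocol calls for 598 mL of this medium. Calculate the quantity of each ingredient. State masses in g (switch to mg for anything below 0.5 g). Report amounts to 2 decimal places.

Working volume: 598 mL = 0.598 L.
sodium succinate: 0.682 g per 100 mL × 598 mL ÷ 100 = 4.08 g
neutral red: 21.8 mg/L × 0.598 L = 13.04 mg
disodium phosphate: 0.401 g per 100 mL × 598 mL ÷ 100 = 2.40 g

sodium succinate 4.08 g; neutral red 13.04 mg; disodium phosphate 2.40 g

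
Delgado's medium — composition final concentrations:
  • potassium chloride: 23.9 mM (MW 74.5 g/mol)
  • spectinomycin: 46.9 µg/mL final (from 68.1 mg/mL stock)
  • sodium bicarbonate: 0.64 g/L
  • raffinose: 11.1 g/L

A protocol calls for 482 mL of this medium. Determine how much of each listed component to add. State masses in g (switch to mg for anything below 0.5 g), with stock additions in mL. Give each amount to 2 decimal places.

Working volume: 482 mL = 0.482 L.
potassium chloride: 23.9 mmol/L × 74.5 g/mol × 0.482 L ÷ 1000 = 0.86 g
spectinomycin: V = C2·V2/C1 = 46.9 µg/mL × 482 mL ÷ 68100 µg/mL = 0.33 mL
sodium bicarbonate: 0.64 g/L × 0.482 L = 0.30848 g = 308.48 mg
raffinose: 11.1 g/L × 0.482 L = 5.35 g

potassium chloride 0.86 g; spectinomycin 0.33 mL; sodium bicarbonate 308.48 mg; raffinose 5.35 g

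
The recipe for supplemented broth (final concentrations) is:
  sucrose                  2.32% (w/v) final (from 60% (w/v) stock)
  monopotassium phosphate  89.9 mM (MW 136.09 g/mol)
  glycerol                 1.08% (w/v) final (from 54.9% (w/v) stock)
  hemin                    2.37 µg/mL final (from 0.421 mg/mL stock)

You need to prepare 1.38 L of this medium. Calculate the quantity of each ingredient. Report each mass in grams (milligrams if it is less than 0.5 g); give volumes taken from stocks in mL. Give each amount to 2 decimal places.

Scale factor relative to 1 L: 1.38.
sucrose: dilute stock: 2.32% ÷ 60% × 1380 mL = 53.36 mL
monopotassium phosphate: 89.9 mmol/L × 136.09 g/mol × 1.38 L ÷ 1000 = 16.88 g
glycerol: dilute stock: 1.08% ÷ 54.9% × 1380 mL = 27.15 mL
hemin: V = C2·V2/C1 = 2.37 µg/mL × 1380 mL ÷ 421 µg/mL = 7.77 mL

sucrose 53.36 mL; monopotassium phosphate 16.88 g; glycerol 27.15 mL; hemin 7.77 mL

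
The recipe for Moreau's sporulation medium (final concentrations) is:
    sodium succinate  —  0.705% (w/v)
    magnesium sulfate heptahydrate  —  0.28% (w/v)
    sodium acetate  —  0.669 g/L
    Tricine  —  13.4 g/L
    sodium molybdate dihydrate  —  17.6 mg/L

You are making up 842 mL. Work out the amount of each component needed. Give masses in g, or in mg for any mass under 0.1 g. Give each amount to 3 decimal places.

Target volume = 842 mL = 0.842 L.
sodium succinate: 0.705% w/v = 7.05 g/L → 7.05 × 0.842 L = 5.936 g
magnesium sulfate heptahydrate: 0.28 g per 100 mL × 842 mL ÷ 100 = 2.358 g
sodium acetate: 0.669 g/L × 0.842 L = 0.563 g
Tricine: 13.4 g/L × 0.842 L = 11.283 g
sodium molybdate dihydrate: 17.6 mg/L × 0.842 L = 14.819 mg

sodium succinate 5.936 g; magnesium sulfate heptahydrate 2.358 g; sodium acetate 0.563 g; Tricine 11.283 g; sodium molybdate dihydrate 14.819 mg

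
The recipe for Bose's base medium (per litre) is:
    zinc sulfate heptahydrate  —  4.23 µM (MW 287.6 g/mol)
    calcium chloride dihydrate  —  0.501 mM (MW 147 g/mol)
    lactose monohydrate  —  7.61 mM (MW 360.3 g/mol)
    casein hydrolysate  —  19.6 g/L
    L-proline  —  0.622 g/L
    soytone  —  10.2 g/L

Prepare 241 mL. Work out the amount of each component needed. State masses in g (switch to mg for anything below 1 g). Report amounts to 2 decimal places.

zinc sulfate heptahydrate 0.29 mg; calcium chloride dihydrate 17.75 mg; lactose monohydrate 660.79 mg; casein hydrolysate 4.72 g; L-proline 149.90 mg; soytone 2.46 g

Scale factor relative to 1 L: 0.241.
zinc sulfate heptahydrate: 4.23 µmol/L × 287.6 g/mol × 0.241 L ÷ 1000 = 0.29 mg
calcium chloride dihydrate: 0.501 mmol/L × 147 mg/mmol × 0.241 L = 17.75 mg
lactose monohydrate: 7.61 mmol/L × 360.3 mg/mmol × 0.241 L = 660.79 mg
casein hydrolysate: 19.6 g/L × 0.241 L = 4.72 g
L-proline: 0.622 g/L × 0.241 L = 0.149902 g = 149.90 mg
soytone: 10.2 g/L × 0.241 L = 2.46 g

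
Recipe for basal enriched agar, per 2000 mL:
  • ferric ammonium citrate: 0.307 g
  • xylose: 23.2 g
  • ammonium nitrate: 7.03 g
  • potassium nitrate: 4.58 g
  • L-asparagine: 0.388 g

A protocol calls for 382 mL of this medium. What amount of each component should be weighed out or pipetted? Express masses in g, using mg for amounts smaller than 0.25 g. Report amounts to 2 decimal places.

Ratio of target to recipe volume: 382 / 2000 = 0.191.
ferric ammonium citrate: 0.307 g × (382 mL / 2000 mL) = 0.058637 g = 58.64 mg
xylose: 23.2 g × (382 mL / 2000 mL) = 4.43 g
ammonium nitrate: 7.03 g × (382 mL / 2000 mL) = 1.34 g
potassium nitrate: 4.58 g × (382 mL / 2000 mL) = 0.87 g
L-asparagine: 0.388 g × (382 mL / 2000 mL) = 0.074108 g = 74.11 mg

ferric ammonium citrate 58.64 mg; xylose 4.43 g; ammonium nitrate 1.34 g; potassium nitrate 0.87 g; L-asparagine 74.11 mg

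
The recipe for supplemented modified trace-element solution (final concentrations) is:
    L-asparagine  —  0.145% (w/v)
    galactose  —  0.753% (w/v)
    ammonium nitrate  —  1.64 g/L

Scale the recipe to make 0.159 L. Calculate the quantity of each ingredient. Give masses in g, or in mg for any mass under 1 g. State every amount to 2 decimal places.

Scale factor relative to 1 L: 0.159.
L-asparagine: 0.145% w/v = 1.45 g/L → 1.45 × 0.159 L = 0.23055 g = 230.55 mg
galactose: 0.753 g per 100 mL × 159 mL ÷ 100 = 1.20 g
ammonium nitrate: 1.64 g/L × 0.159 L = 0.26076 g = 260.76 mg

L-asparagine 230.55 mg; galactose 1.20 g; ammonium nitrate 260.76 mg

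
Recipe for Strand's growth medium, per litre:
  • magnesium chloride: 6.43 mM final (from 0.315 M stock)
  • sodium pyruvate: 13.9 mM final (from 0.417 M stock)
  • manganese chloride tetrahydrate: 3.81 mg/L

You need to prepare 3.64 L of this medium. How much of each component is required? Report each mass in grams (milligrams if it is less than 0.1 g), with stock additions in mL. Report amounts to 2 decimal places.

Scale factor relative to 1 L: 3.64.
magnesium chloride: V = C2·V2/C1 = 6.43 mM × 3640 mL ÷ 315 mM = 74.30 mL
sodium pyruvate: V = C2·V2/C1 = 13.9 mM × 3640 mL ÷ 417 mM = 121.33 mL
manganese chloride tetrahydrate: 3.81 mg/L × 3.64 L = 13.87 mg

magnesium chloride 74.30 mL; sodium pyruvate 121.33 mL; manganese chloride tetrahydrate 13.87 mg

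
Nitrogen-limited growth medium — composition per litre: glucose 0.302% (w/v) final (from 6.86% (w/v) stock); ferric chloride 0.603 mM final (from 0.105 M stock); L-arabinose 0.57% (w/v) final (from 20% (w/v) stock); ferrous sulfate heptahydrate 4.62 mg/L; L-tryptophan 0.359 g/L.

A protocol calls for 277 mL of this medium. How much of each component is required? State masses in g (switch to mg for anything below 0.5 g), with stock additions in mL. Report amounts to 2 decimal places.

glucose 12.19 mL; ferric chloride 1.59 mL; L-arabinose 7.89 mL; ferrous sulfate heptahydrate 1.28 mg; L-tryptophan 99.44 mg

Scale factor relative to 1 L: 0.277.
glucose: V = C2·V2/C1 = 0.302% ÷ 6.86% × 277 mL = 12.19 mL
ferric chloride: dilute stock: 0.603 mM × 277 mL ÷ 105 mM = 1.59 mL
L-arabinose: V = C2·V2/C1 = 0.57% ÷ 20% × 277 mL = 7.89 mL
ferrous sulfate heptahydrate: 4.62 mg/L × 0.277 L = 1.28 mg
L-tryptophan: 0.359 g/L × 0.277 L = 0.099443 g = 99.44 mg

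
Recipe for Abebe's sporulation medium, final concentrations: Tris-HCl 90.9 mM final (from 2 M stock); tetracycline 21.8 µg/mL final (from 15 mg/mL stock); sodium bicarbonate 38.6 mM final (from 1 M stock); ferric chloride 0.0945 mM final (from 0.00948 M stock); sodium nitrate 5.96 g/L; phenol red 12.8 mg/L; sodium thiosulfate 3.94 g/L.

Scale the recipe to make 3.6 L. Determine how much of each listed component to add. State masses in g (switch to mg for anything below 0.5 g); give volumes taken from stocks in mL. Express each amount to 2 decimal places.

Tris-HCl 163.62 mL; tetracycline 5.23 mL; sodium bicarbonate 138.96 mL; ferric chloride 35.89 mL; sodium nitrate 21.46 g; phenol red 46.08 mg; sodium thiosulfate 14.18 g

Working volume: 3.6 L.
Tris-HCl: C1V1 = C2V2 → 90.9 mM × 3600 mL ÷ 2000 mM = 163.62 mL
tetracycline: V = C2·V2/C1 = 21.8 µg/mL × 3600 mL ÷ 15000 µg/mL = 5.23 mL
sodium bicarbonate: V = C2·V2/C1 = 38.6 mM × 3600 mL ÷ 1000 mM = 138.96 mL
ferric chloride: C1V1 = C2V2 → 0.0945 mM × 3600 mL ÷ 9.48 mM = 35.89 mL
sodium nitrate: 5.96 g/L × 3.6 L = 21.46 g
phenol red: 12.8 mg/L × 3.6 L = 46.08 mg
sodium thiosulfate: 3.94 g/L × 3.6 L = 14.18 g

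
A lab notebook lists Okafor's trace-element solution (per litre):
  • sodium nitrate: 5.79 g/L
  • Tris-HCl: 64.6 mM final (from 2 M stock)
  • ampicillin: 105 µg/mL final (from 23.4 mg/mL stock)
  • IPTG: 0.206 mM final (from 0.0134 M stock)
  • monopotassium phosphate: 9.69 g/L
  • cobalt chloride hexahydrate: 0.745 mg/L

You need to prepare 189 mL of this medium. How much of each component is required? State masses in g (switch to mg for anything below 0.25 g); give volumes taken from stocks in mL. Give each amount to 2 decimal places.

Working volume: 189 mL = 0.189 L.
sodium nitrate: 5.79 g/L × 0.189 L = 1.09 g
Tris-HCl: C1V1 = C2V2 → 64.6 mM × 189 mL ÷ 2000 mM = 6.10 mL
ampicillin: C1V1 = C2V2 → 105 µg/mL × 189 mL ÷ 23400 µg/mL = 0.85 mL
IPTG: V = C2·V2/C1 = 0.206 mM × 189 mL ÷ 13.4 mM = 2.91 mL
monopotassium phosphate: 9.69 g/L × 0.189 L = 1.83 g
cobalt chloride hexahydrate: 0.745 mg/L × 0.189 L = 0.14 mg

sodium nitrate 1.09 g; Tris-HCl 6.10 mL; ampicillin 0.85 mL; IPTG 2.91 mL; monopotassium phosphate 1.83 g; cobalt chloride hexahydrate 0.14 mg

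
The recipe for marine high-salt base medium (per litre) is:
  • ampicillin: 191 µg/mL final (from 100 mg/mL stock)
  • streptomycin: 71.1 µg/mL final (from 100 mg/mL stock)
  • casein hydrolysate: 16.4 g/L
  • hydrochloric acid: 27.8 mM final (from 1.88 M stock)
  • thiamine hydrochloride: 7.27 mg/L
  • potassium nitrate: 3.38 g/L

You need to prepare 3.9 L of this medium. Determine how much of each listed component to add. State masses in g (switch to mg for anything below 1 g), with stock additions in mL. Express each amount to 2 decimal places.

Working volume: 3.9 L.
ampicillin: dilute stock: 191 µg/mL × 3900 mL ÷ 100000 µg/mL = 7.45 mL
streptomycin: dilute stock: 71.1 µg/mL × 3900 mL ÷ 100000 µg/mL = 2.77 mL
casein hydrolysate: 16.4 g/L × 3.9 L = 63.96 g
hydrochloric acid: C1V1 = C2V2 → 27.8 mM × 3900 mL ÷ 1880 mM = 57.67 mL
thiamine hydrochloride: 7.27 mg/L × 3.9 L = 28.35 mg
potassium nitrate: 3.38 g/L × 3.9 L = 13.18 g

ampicillin 7.45 mL; streptomycin 2.77 mL; casein hydrolysate 63.96 g; hydrochloric acid 57.67 mL; thiamine hydrochloride 28.35 mg; potassium nitrate 13.18 g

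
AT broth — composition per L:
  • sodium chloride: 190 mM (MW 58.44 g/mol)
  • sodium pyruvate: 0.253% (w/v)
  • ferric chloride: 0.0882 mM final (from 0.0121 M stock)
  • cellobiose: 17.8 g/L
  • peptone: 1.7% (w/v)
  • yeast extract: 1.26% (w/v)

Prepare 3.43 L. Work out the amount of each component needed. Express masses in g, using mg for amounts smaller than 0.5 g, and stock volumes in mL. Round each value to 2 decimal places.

Scale factor relative to 1 L: 3.43.
sodium chloride: 190 mmol/L × 58.44 g/mol × 3.43 L ÷ 1000 = 38.09 g
sodium pyruvate: 0.253% w/v = 2.53 g/L → 2.53 × 3.43 L = 8.68 g
ferric chloride: C1V1 = C2V2 → 0.0882 mM × 3430 mL ÷ 12.1 mM = 25.00 mL
cellobiose: 17.8 g/L × 3.43 L = 61.05 g
peptone: 1.7% w/v = 17 g/L → 17 × 3.43 L = 58.31 g
yeast extract: 1.26% w/v = 12.6 g/L → 12.6 × 3.43 L = 43.22 g

sodium chloride 38.09 g; sodium pyruvate 8.68 g; ferric chloride 25.00 mL; cellobiose 61.05 g; peptone 58.31 g; yeast extract 43.22 g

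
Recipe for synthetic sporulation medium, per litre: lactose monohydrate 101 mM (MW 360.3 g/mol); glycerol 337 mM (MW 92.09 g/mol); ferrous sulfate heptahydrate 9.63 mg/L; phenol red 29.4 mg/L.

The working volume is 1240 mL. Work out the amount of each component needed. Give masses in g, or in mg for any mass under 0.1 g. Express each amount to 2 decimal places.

Target volume = 1240 mL = 1.24 L.
lactose monohydrate: 101 mmol/L × 360.3 g/mol × 1.24 L ÷ 1000 = 45.12 g
glycerol: 337 mmol/L × 92.09 g/mol × 1.24 L ÷ 1000 = 38.48 g
ferrous sulfate heptahydrate: 9.63 mg/L × 1.24 L = 11.94 mg
phenol red: 29.4 mg/L × 1.24 L = 36.46 mg

lactose monohydrate 45.12 g; glycerol 38.48 g; ferrous sulfate heptahydrate 11.94 mg; phenol red 36.46 mg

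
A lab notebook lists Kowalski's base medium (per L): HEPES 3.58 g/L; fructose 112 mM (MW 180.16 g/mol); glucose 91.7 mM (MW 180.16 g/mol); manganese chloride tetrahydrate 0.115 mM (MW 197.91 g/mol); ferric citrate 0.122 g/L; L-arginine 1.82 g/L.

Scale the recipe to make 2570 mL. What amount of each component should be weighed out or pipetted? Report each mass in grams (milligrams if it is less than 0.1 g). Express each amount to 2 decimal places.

HEPES 9.20 g; fructose 51.86 g; glucose 42.46 g; manganese chloride tetrahydrate 58.49 mg; ferric citrate 0.31 g; L-arginine 4.68 g

Working volume: 2570 mL = 2.57 L.
HEPES: 3.58 g/L × 2.57 L = 9.20 g
fructose: 112 mmol/L × 180.16 g/mol × 2.57 L ÷ 1000 = 51.86 g
glucose: 91.7 mmol/L × 180.16 g/mol × 2.57 L ÷ 1000 = 42.46 g
manganese chloride tetrahydrate: 0.115 mmol/L × 197.91 mg/mmol × 2.57 L = 58.49 mg
ferric citrate: 0.122 g/L × 2.57 L = 0.31 g
L-arginine: 1.82 g/L × 2.57 L = 4.68 g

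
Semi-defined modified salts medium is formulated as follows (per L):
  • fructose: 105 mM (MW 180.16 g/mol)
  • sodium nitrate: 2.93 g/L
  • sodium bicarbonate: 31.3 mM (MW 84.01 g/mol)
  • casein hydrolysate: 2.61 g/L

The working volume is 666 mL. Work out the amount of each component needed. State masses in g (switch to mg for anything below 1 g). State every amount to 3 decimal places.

Scale factor relative to 1 L: 0.666.
fructose: 105 mmol/L × 180.16 g/mol × 0.666 L ÷ 1000 = 12.599 g
sodium nitrate: 2.93 g/L × 0.666 L = 1.951 g
sodium bicarbonate: 31.3 mmol/L × 84.01 g/mol × 0.666 L ÷ 1000 = 1.751 g
casein hydrolysate: 2.61 g/L × 0.666 L = 1.738 g

fructose 12.599 g; sodium nitrate 1.951 g; sodium bicarbonate 1.751 g; casein hydrolysate 1.738 g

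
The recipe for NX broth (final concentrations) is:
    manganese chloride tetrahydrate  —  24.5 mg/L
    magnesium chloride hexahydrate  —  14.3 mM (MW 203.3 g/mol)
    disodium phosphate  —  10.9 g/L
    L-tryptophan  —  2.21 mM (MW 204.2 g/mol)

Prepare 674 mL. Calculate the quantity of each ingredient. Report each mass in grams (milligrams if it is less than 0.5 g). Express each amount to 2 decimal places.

manganese chloride tetrahydrate 16.51 mg; magnesium chloride hexahydrate 1.96 g; disodium phosphate 7.35 g; L-tryptophan 304.16 mg

Working volume: 674 mL = 0.674 L.
manganese chloride tetrahydrate: 24.5 mg/L × 0.674 L = 16.51 mg
magnesium chloride hexahydrate: 14.3 mmol/L × 203.3 g/mol × 0.674 L ÷ 1000 = 1.96 g
disodium phosphate: 10.9 g/L × 0.674 L = 7.35 g
L-tryptophan: 2.21 mmol/L × 204.2 mg/mmol × 0.674 L = 304.16 mg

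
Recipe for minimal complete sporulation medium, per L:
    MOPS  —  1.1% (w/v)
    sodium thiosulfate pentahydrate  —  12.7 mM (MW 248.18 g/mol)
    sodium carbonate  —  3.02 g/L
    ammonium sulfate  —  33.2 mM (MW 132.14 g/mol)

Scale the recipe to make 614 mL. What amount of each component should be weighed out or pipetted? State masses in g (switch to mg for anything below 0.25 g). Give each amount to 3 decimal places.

Target volume = 614 mL = 0.614 L.
MOPS: 1.1 g per 100 mL × 614 mL ÷ 100 = 6.754 g
sodium thiosulfate pentahydrate: 12.7 mmol/L × 248.18 g/mol × 0.614 L ÷ 1000 = 1.935 g
sodium carbonate: 3.02 g/L × 0.614 L = 1.854 g
ammonium sulfate: 33.2 mmol/L × 132.14 g/mol × 0.614 L ÷ 1000 = 2.694 g

MOPS 6.754 g; sodium thiosulfate pentahydrate 1.935 g; sodium carbonate 1.854 g; ammonium sulfate 2.694 g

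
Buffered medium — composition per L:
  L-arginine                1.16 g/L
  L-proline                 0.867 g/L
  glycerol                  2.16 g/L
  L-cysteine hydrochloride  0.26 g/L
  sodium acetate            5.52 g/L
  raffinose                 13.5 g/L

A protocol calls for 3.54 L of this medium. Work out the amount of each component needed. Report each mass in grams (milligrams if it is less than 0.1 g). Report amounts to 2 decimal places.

L-arginine 4.11 g; L-proline 3.07 g; glycerol 7.65 g; L-cysteine hydrochloride 0.92 g; sodium acetate 19.54 g; raffinose 47.79 g

Scale factor relative to 1 L: 3.54.
L-arginine: 1.16 g/L × 3.54 L = 4.11 g
L-proline: 0.867 g/L × 3.54 L = 3.07 g
glycerol: 2.16 g/L × 3.54 L = 7.65 g
L-cysteine hydrochloride: 0.26 g/L × 3.54 L = 0.92 g
sodium acetate: 5.52 g/L × 3.54 L = 19.54 g
raffinose: 13.5 g/L × 3.54 L = 47.79 g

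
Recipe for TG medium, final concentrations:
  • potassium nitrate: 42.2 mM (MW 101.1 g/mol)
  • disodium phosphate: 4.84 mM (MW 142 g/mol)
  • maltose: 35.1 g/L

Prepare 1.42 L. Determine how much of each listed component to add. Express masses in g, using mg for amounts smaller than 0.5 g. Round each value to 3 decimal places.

potassium nitrate 6.058 g; disodium phosphate 0.976 g; maltose 49.842 g

Working volume: 1.42 L.
potassium nitrate: 42.2 mmol/L × 101.1 g/mol × 1.42 L ÷ 1000 = 6.058 g
disodium phosphate: 4.84 mmol/L × 142 g/mol × 1.42 L ÷ 1000 = 0.976 g
maltose: 35.1 g/L × 1.42 L = 49.842 g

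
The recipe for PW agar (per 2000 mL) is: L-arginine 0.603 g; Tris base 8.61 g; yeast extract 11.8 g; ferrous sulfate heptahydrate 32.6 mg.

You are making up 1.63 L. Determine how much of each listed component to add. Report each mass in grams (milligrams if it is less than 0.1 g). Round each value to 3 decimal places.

Scale factor = 1630 mL / 2000 mL = 0.815.
L-arginine: 0.603 g × (1630 mL / 2000 mL) = 0.491 g
Tris base: 8.61 g × (1630 mL / 2000 mL) = 7.017 g
yeast extract: 11.8 g × (1630 mL / 2000 mL) = 9.617 g
ferrous sulfate heptahydrate: 32.6 mg × (1630 mL / 2000 mL) = 26.569 mg

L-arginine 0.491 g; Tris base 7.017 g; yeast extract 9.617 g; ferrous sulfate heptahydrate 26.569 mg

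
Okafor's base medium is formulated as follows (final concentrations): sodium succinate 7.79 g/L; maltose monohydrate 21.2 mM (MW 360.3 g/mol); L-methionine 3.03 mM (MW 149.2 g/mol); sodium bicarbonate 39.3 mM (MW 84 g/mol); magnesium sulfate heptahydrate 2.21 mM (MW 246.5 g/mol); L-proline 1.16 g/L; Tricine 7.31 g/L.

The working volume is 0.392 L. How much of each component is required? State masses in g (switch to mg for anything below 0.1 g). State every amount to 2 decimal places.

sodium succinate 3.05 g; maltose monohydrate 2.99 g; L-methionine 0.18 g; sodium bicarbonate 1.29 g; magnesium sulfate heptahydrate 0.21 g; L-proline 0.45 g; Tricine 2.87 g

Working volume: 0.392 L.
sodium succinate: 7.79 g/L × 0.392 L = 3.05 g
maltose monohydrate: 21.2 mmol/L × 360.3 g/mol × 0.392 L ÷ 1000 = 2.99 g
L-methionine: 3.03 mmol/L × 149.2 g/mol × 0.392 L ÷ 1000 = 0.18 g
sodium bicarbonate: 39.3 mmol/L × 84 g/mol × 0.392 L ÷ 1000 = 1.29 g
magnesium sulfate heptahydrate: 2.21 mmol/L × 246.5 g/mol × 0.392 L ÷ 1000 = 0.21 g
L-proline: 1.16 g/L × 0.392 L = 0.45 g
Tricine: 7.31 g/L × 0.392 L = 2.87 g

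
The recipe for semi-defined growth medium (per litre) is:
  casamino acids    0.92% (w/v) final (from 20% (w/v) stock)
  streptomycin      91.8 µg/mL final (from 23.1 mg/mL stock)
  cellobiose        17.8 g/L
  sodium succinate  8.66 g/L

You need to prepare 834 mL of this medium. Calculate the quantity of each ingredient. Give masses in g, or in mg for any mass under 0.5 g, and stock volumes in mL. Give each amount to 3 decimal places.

Working volume: 834 mL = 0.834 L.
casamino acids: C1V1 = C2V2 → 0.92% ÷ 20% × 834 mL = 38.364 mL
streptomycin: dilute stock: 91.8 µg/mL × 834 mL ÷ 23100 µg/mL = 3.314 mL
cellobiose: 17.8 g/L × 0.834 L = 14.845 g
sodium succinate: 8.66 g/L × 0.834 L = 7.222 g

casamino acids 38.364 mL; streptomycin 3.314 mL; cellobiose 14.845 g; sodium succinate 7.222 g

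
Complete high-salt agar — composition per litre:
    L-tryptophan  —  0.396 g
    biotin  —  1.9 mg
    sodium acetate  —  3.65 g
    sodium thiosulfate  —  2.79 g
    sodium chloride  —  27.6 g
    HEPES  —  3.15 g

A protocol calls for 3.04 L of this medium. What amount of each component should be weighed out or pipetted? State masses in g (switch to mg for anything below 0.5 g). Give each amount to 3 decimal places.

Ratio of target to recipe volume: 3040 / 1000 = 3.04.
L-tryptophan: 0.396 g × (3040 mL / 1000 mL) = 1.204 g
biotin: 1.9 mg × (3040 mL / 1000 mL) = 5.776 mg
sodium acetate: 3.65 g × (3040 mL / 1000 mL) = 11.096 g
sodium thiosulfate: 2.79 g × (3040 mL / 1000 mL) = 8.482 g
sodium chloride: 27.6 g × (3040 mL / 1000 mL) = 83.904 g
HEPES: 3.15 g × (3040 mL / 1000 mL) = 9.576 g

L-tryptophan 1.204 g; biotin 5.776 mg; sodium acetate 11.096 g; sodium thiosulfate 8.482 g; sodium chloride 83.904 g; HEPES 9.576 g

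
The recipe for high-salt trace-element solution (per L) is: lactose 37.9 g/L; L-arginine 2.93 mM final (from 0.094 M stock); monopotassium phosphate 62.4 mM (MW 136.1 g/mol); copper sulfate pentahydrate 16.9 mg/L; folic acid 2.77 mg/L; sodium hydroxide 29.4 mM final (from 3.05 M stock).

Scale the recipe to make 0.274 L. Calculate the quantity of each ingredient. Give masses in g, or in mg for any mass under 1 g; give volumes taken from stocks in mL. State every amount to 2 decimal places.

Scale factor relative to 1 L: 0.274.
lactose: 37.9 g/L × 0.274 L = 10.38 g
L-arginine: V = C2·V2/C1 = 2.93 mM × 274 mL ÷ 94 mM = 8.54 mL
monopotassium phosphate: 62.4 mmol/L × 136.1 g/mol × 0.274 L ÷ 1000 = 2.33 g
copper sulfate pentahydrate: 16.9 mg/L × 0.274 L = 4.63 mg
folic acid: 2.77 mg/L × 0.274 L = 0.76 mg
sodium hydroxide: V = C2·V2/C1 = 29.4 mM × 274 mL ÷ 3050 mM = 2.64 mL

lactose 10.38 g; L-arginine 8.54 mL; monopotassium phosphate 2.33 g; copper sulfate pentahydrate 4.63 mg; folic acid 0.76 mg; sodium hydroxide 2.64 mL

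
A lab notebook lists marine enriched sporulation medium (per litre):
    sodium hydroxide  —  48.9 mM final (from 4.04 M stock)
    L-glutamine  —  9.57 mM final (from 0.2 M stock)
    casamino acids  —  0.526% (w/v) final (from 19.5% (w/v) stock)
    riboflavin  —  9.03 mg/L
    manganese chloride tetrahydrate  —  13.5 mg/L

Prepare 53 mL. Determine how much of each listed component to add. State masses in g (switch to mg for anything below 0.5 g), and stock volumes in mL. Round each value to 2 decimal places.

Target volume = 53 mL = 0.053 L.
sodium hydroxide: V = C2·V2/C1 = 48.9 mM × 53 mL ÷ 4040 mM = 0.64 mL
L-glutamine: dilute stock: 9.57 mM × 53 mL ÷ 200 mM = 2.54 mL
casamino acids: C1V1 = C2V2 → 0.526% ÷ 19.5% × 53 mL = 1.43 mL
riboflavin: 9.03 mg/L × 0.053 L = 0.48 mg
manganese chloride tetrahydrate: 13.5 mg/L × 0.053 L = 0.72 mg

sodium hydroxide 0.64 mL; L-glutamine 2.54 mL; casamino acids 1.43 mL; riboflavin 0.48 mg; manganese chloride tetrahydrate 0.72 mg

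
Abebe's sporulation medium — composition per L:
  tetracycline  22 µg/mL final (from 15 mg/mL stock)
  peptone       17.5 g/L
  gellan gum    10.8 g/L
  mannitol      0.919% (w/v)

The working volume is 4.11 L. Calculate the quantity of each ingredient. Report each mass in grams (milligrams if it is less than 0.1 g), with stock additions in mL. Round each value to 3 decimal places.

tetracycline 6.028 mL; peptone 71.925 g; gellan gum 44.388 g; mannitol 37.771 g

Working volume: 4.11 L.
tetracycline: dilute stock: 22 µg/mL × 4110 mL ÷ 15000 µg/mL = 6.028 mL
peptone: 17.5 g/L × 4.11 L = 71.925 g
gellan gum: 10.8 g/L × 4.11 L = 44.388 g
mannitol: 0.919 g per 100 mL × 4110 mL ÷ 100 = 37.771 g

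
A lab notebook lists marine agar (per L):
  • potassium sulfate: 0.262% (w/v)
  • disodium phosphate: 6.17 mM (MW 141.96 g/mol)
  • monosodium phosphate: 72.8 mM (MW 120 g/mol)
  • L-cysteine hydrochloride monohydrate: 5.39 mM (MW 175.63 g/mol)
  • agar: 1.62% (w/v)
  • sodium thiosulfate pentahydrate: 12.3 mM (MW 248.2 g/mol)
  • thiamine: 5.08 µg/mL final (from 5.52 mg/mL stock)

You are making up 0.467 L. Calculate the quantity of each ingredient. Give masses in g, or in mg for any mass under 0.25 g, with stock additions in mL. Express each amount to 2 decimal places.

Working volume: 0.467 L.
potassium sulfate: 0.262 g per 100 mL × 467 mL ÷ 100 = 1.22 g
disodium phosphate: 6.17 mmol/L × 141.96 g/mol × 0.467 L ÷ 1000 = 0.41 g
monosodium phosphate: 72.8 mmol/L × 120 g/mol × 0.467 L ÷ 1000 = 4.08 g
L-cysteine hydrochloride monohydrate: 5.39 mmol/L × 175.63 g/mol × 0.467 L ÷ 1000 = 0.44 g
agar: 1.62 g per 100 mL × 467 mL ÷ 100 = 7.57 g
sodium thiosulfate pentahydrate: 12.3 mmol/L × 248.2 g/mol × 0.467 L ÷ 1000 = 1.43 g
thiamine: dilute stock: 5.08 µg/mL × 467 mL ÷ 5520 µg/mL = 0.43 mL

potassium sulfate 1.22 g; disodium phosphate 0.41 g; monosodium phosphate 4.08 g; L-cysteine hydrochloride monohydrate 0.44 g; agar 7.57 g; sodium thiosulfate pentahydrate 1.43 g; thiamine 0.43 mL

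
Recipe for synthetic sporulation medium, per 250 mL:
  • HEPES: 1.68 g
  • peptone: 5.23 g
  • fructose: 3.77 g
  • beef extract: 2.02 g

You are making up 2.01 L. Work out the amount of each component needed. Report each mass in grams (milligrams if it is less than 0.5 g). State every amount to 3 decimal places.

Ratio of target to recipe volume: 2010 / 250 = 8.04.
HEPES: 1.68 g × (2010 mL / 250 mL) = 13.507 g
peptone: 5.23 g × (2010 mL / 250 mL) = 42.049 g
fructose: 3.77 g × (2010 mL / 250 mL) = 30.311 g
beef extract: 2.02 g × (2010 mL / 250 mL) = 16.241 g

HEPES 13.507 g; peptone 42.049 g; fructose 30.311 g; beef extract 16.241 g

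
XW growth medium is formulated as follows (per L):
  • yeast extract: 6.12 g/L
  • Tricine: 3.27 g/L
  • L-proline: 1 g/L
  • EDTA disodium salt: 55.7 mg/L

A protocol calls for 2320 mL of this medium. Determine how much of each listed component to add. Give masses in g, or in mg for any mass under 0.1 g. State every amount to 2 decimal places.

Working volume: 2320 mL = 2.32 L.
yeast extract: 6.12 g/L × 2.32 L = 14.20 g
Tricine: 3.27 g/L × 2.32 L = 7.59 g
L-proline: 1 g/L × 2.32 L = 2.32 g
EDTA disodium salt: 55.7 mg/L × 2.32 L = 129.224 mg = 0.13 g

yeast extract 14.20 g; Tricine 7.59 g; L-proline 2.32 g; EDTA disodium salt 0.13 g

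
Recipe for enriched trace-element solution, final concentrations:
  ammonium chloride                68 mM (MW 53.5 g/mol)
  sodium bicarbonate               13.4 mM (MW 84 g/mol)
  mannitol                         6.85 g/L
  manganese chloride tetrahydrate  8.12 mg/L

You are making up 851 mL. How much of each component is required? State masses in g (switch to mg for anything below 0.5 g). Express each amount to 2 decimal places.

ammonium chloride 3.10 g; sodium bicarbonate 0.96 g; mannitol 5.83 g; manganese chloride tetrahydrate 6.91 mg

Scale factor relative to 1 L: 0.851.
ammonium chloride: 68 mmol/L × 53.5 g/mol × 0.851 L ÷ 1000 = 3.10 g
sodium bicarbonate: 13.4 mmol/L × 84 g/mol × 0.851 L ÷ 1000 = 0.96 g
mannitol: 6.85 g/L × 0.851 L = 5.83 g
manganese chloride tetrahydrate: 8.12 mg/L × 0.851 L = 6.91 mg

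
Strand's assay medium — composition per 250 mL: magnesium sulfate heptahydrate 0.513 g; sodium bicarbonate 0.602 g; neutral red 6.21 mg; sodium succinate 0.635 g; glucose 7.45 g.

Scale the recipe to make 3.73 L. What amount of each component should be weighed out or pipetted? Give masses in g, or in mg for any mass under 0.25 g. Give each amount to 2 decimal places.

Scale factor = 3730 mL / 250 mL = 14.92.
magnesium sulfate heptahydrate: 0.513 g × (3730 mL / 250 mL) = 7.65 g
sodium bicarbonate: 0.602 g × (3730 mL / 250 mL) = 8.98 g
neutral red: 6.21 mg × (3730 mL / 250 mL) = 92.65 mg
sodium succinate: 0.635 g × (3730 mL / 250 mL) = 9.47 g
glucose: 7.45 g × (3730 mL / 250 mL) = 111.15 g

magnesium sulfate heptahydrate 7.65 g; sodium bicarbonate 8.98 g; neutral red 92.65 mg; sodium succinate 9.47 g; glucose 111.15 g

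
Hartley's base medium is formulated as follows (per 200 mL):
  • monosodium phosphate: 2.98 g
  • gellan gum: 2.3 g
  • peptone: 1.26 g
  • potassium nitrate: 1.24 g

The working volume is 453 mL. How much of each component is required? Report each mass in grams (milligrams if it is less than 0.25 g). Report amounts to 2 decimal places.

monosodium phosphate 6.75 g; gellan gum 5.21 g; peptone 2.85 g; potassium nitrate 2.81 g

Scale factor = 453 mL / 200 mL = 2.265.
monosodium phosphate: 2.98 g × (453 mL / 200 mL) = 6.75 g
gellan gum: 2.3 g × (453 mL / 200 mL) = 5.21 g
peptone: 1.26 g × (453 mL / 200 mL) = 2.85 g
potassium nitrate: 1.24 g × (453 mL / 200 mL) = 2.81 g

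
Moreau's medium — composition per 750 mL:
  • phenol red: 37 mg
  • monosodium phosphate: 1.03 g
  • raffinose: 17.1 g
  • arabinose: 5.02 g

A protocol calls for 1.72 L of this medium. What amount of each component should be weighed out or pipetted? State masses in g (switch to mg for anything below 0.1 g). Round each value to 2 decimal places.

phenol red 84.85 mg; monosodium phosphate 2.36 g; raffinose 39.22 g; arabinose 11.51 g

Ratio of target to recipe volume: 1720 / 750 = 2.29333.
phenol red: 37 mg × (1720 mL / 750 mL) = 84.85 mg
monosodium phosphate: 1.03 g × (1720 mL / 750 mL) = 2.36 g
raffinose: 17.1 g × (1720 mL / 750 mL) = 39.22 g
arabinose: 5.02 g × (1720 mL / 750 mL) = 11.51 g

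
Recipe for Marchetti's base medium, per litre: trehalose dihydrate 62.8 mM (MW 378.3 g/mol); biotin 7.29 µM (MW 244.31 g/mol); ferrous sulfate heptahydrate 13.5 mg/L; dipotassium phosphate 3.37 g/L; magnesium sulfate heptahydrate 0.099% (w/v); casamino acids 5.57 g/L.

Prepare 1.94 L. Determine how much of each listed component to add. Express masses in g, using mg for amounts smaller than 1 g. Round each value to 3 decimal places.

trehalose dihydrate 46.089 g; biotin 3.455 mg; ferrous sulfate heptahydrate 26.190 mg; dipotassium phosphate 6.538 g; magnesium sulfate heptahydrate 1.921 g; casamino acids 10.806 g

Scale factor relative to 1 L: 1.94.
trehalose dihydrate: 62.8 mmol/L × 378.3 g/mol × 1.94 L ÷ 1000 = 46.089 g
biotin: 7.29 µmol/L × 244.31 g/mol × 1.94 L ÷ 1000 = 3.455 mg
ferrous sulfate heptahydrate: 13.5 mg/L × 1.94 L = 26.190 mg
dipotassium phosphate: 3.37 g/L × 1.94 L = 6.538 g
magnesium sulfate heptahydrate: 0.099 g per 100 mL × 1940 mL ÷ 100 = 1.921 g
casamino acids: 5.57 g/L × 1.94 L = 10.806 g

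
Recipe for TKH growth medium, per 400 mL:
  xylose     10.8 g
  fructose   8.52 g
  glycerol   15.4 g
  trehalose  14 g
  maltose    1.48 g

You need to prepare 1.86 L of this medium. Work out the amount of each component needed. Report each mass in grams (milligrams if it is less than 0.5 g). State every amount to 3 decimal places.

Ratio of target to recipe volume: 1860 / 400 = 4.65.
xylose: 10.8 g × (1860 mL / 400 mL) = 50.220 g
fructose: 8.52 g × (1860 mL / 400 mL) = 39.618 g
glycerol: 15.4 g × (1860 mL / 400 mL) = 71.610 g
trehalose: 14 g × (1860 mL / 400 mL) = 65.100 g
maltose: 1.48 g × (1860 mL / 400 mL) = 6.882 g

xylose 50.220 g; fructose 39.618 g; glycerol 71.610 g; trehalose 65.100 g; maltose 6.882 g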